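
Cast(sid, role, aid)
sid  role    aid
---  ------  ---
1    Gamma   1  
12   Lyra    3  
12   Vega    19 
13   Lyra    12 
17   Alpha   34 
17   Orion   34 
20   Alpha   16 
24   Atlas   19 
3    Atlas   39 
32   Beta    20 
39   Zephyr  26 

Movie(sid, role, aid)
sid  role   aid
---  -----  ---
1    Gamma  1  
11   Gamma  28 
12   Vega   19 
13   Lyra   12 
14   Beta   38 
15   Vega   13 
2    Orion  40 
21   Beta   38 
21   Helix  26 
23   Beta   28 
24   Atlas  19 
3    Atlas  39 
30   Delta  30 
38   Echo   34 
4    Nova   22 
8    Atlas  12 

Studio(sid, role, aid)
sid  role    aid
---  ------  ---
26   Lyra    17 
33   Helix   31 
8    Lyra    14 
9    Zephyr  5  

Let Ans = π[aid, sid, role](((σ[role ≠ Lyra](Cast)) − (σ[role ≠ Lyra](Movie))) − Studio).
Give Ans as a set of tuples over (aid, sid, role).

Selection role ≠ Lyra: {(1, Gamma, 1), (12, Vega, 19), (17, Alpha, 34), (17, Orion, 34), (20, Alpha, 16), (24, Atlas, 19), (3, Atlas, 39), (32, Beta, 20), (39, Zephyr, 26)}
Selection role ≠ Lyra: {(1, Gamma, 1), (11, Gamma, 28), (12, Vega, 19), (14, Beta, 38), (15, Vega, 13), (2, Orion, 40), (21, Beta, 38), (21, Helix, 26), (23, Beta, 28), (24, Atlas, 19), (3, Atlas, 39), (30, Delta, 30), (38, Echo, 34), (4, Nova, 22), (8, Atlas, 12)}
Difference: {(1, Gamma, 1), (12, Vega, 19), (17, Alpha, 34), (17, Orion, 34), (20, Alpha, 16), (24, Atlas, 19), (3, Atlas, 39), (32, Beta, 20), (39, Zephyr, 26)} with {(1, Gamma, 1), (11, Gamma, 28), (12, Vega, 19), (14, Beta, 38), (15, Vega, 13), (2, Orion, 40), (21, Beta, 38), (21, Helix, 26), (23, Beta, 28), (24, Atlas, 19), (3, Atlas, 39), (30, Delta, 30), (38, Echo, 34), (4, Nova, 22), (8, Atlas, 12)} → {(17, Alpha, 34), (17, Orion, 34), (20, Alpha, 16), (32, Beta, 20), (39, Zephyr, 26)}
Difference: {(17, Alpha, 34), (17, Orion, 34), (20, Alpha, 16), (32, Beta, 20), (39, Zephyr, 26)} with {(26, Lyra, 17), (33, Helix, 31), (8, Lyra, 14), (9, Zephyr, 5)} → {(17, Alpha, 34), (17, Orion, 34), (20, Alpha, 16), (32, Beta, 20), (39, Zephyr, 26)}
π_{aid, sid, role} gives {(16, 20, Alpha), (20, 32, Beta), (26, 39, Zephyr), (34, 17, Alpha), (34, 17, Orion)}.

{(16, 20, Alpha), (20, 32, Beta), (26, 39, Zephyr), (34, 17, Alpha), (34, 17, Orion)}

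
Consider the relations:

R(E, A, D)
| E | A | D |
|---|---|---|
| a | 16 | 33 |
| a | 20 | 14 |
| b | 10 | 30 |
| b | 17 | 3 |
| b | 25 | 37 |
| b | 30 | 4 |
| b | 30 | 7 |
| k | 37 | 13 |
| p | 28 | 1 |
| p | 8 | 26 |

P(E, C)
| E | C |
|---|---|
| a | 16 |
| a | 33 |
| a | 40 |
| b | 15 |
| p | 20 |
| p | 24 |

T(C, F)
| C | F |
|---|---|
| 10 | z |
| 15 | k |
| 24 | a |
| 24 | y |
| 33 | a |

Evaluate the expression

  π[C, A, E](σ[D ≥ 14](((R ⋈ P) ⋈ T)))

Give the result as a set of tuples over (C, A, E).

{(15, 10, b), (15, 25, b), (24, 8, p), (33, 16, a), (33, 20, a)}

Natural join on E: {(a, 16, 33, 16), (a, 16, 33, 33), (a, 16, 33, 40), (a, 20, 14, 16), (a, 20, 14, 33), (a, 20, 14, 40), (b, 10, 30, 15), (b, 17, 3, 15), (b, 25, 37, 15), (b, 30, 4, 15), (b, 30, 7, 15), (p, 28, 1, 20), (p, 28, 1, 24), (p, 8, 26, 20), (p, 8, 26, 24)}
Natural join on C: {(a, 16, 33, 33, a), (a, 20, 14, 33, a), (b, 10, 30, 15, k), (b, 17, 3, 15, k), (b, 25, 37, 15, k), (b, 30, 4, 15, k), (b, 30, 7, 15, k), (p, 28, 1, 24, a), (p, 28, 1, 24, y), (p, 8, 26, 24, a), (p, 8, 26, 24, y)}
σ[D ≥ 14]: keep tuples satisfying D ≥ 14 → {(a, 16, 33, 33, a), (a, 20, 14, 33, a), (b, 10, 30, 15, k), (b, 25, 37, 15, k), (p, 8, 26, 24, a), (p, 8, 26, 24, y)}
Projecting to C, A, E (1 duplicate(s) eliminated): {(15, 10, b), (15, 25, b), (24, 8, p), (33, 16, a), (33, 20, a)}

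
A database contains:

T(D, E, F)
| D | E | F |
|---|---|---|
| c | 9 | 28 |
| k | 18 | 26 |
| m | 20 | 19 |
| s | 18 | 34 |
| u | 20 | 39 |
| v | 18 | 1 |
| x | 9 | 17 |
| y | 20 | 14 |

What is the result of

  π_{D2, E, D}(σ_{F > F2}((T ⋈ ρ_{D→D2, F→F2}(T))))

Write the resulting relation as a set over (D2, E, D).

{(k, 18, s), (m, 20, u), (v, 18, k), (v, 18, s), (x, 9, c), (y, 20, m), (y, 20, u)}

ρ[D→D2, F→F2]: schema becomes (D2, E, F2); tuples unchanged.
T ⋈ ρ_{D→D2, F→F2}(T) (natural join on E): {(c, 9, 28, c, 28), (c, 9, 28, x, 17), (k, 18, 26, k, 26), (k, 18, 26, s, 34), (k, 18, 26, v, 1), (m, 20, 19, m, 19), (m, 20, 19, u, 39), (m, 20, 19, y, 14), (s, 18, 34, k, 26), (s, 18, 34, s, 34), (s, 18, 34, v, 1), (u, 20, 39, m, 19), (u, 20, 39, u, 39), (u, 20, 39, y, 14), (v, 18, 1, k, 26), (v, 18, 1, s, 34), (v, 18, 1, v, 1), (x, 9, 17, c, 28), (x, 9, 17, x, 17), (y, 20, 14, m, 19), (y, 20, 14, u, 39), (y, 20, 14, y, 14)}
Apply σ_{F > F2}; surviving tuples: {(c, 9, 28, x, 17), (k, 18, 26, v, 1), (m, 20, 19, y, 14), (s, 18, 34, k, 26), (s, 18, 34, v, 1), (u, 20, 39, m, 19), (u, 20, 39, y, 14)}
Keep only column(s) D2, E, D: {(k, 18, s), (m, 20, u), (v, 18, k), (v, 18, s), (x, 9, c), (y, 20, m), (y, 20, u)}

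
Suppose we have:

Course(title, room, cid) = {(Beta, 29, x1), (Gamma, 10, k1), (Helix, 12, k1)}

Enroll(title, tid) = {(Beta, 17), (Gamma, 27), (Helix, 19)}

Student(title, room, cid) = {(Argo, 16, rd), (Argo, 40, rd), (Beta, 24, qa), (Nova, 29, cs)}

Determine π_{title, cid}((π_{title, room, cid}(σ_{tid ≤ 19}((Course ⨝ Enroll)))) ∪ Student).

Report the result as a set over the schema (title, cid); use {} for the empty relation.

{(Argo, rd), (Beta, qa), (Beta, x1), (Helix, k1), (Nova, cs)}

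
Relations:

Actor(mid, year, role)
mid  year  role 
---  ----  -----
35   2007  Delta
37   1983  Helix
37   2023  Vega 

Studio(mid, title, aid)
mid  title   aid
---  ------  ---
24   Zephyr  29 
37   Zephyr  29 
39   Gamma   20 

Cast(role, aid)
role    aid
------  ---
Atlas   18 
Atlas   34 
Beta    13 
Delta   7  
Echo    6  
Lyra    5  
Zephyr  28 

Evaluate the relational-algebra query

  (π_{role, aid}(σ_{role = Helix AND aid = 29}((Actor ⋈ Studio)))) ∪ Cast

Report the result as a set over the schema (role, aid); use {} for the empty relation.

Actor ⋈ Studio (natural join on mid): {(37, 1983, Helix, Zephyr, 29), (37, 2023, Vega, Zephyr, 29)}
Selection role = Helix AND aid = 29: {(37, 1983, Helix, Zephyr, 29)}
Keep only column(s) role, aid: {(Helix, 29)}
Set union of the two operands is {(Atlas, 18), (Atlas, 34), (Beta, 13), (Delta, 7), (Echo, 6), (Helix, 29), (Lyra, 5), (Zephyr, 28)}.

{(Atlas, 18), (Atlas, 34), (Beta, 13), (Delta, 7), (Echo, 6), (Helix, 29), (Lyra, 5), (Zephyr, 28)}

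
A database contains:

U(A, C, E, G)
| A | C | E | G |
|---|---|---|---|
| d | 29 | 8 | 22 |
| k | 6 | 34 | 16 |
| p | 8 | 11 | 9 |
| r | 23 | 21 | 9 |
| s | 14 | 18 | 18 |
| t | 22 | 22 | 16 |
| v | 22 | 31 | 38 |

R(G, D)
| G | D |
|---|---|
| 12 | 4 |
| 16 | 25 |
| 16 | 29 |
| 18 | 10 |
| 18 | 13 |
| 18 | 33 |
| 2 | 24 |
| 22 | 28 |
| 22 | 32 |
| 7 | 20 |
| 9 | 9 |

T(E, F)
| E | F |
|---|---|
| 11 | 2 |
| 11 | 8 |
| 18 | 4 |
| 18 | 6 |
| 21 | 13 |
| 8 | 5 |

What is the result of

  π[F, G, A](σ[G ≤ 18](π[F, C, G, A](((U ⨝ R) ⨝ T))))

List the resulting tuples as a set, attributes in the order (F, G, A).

{(13, 9, r), (2, 9, p), (4, 18, s), (6, 18, s), (8, 9, p)}

Natural join on G: {(d, 29, 8, 22, 28), (d, 29, 8, 22, 32), (k, 6, 34, 16, 25), (k, 6, 34, 16, 29), (p, 8, 11, 9, 9), (r, 23, 21, 9, 9), (s, 14, 18, 18, 10), (s, 14, 18, 18, 13), (s, 14, 18, 18, 33), (t, 22, 22, 16, 25), (t, 22, 22, 16, 29)}
Natural join on E: {(d, 29, 8, 22, 28, 5), (d, 29, 8, 22, 32, 5), (p, 8, 11, 9, 9, 2), (p, 8, 11, 9, 9, 8), (r, 23, 21, 9, 9, 13), (s, 14, 18, 18, 10, 4), (s, 14, 18, 18, 10, 6), (s, 14, 18, 18, 13, 4), (s, 14, 18, 18, 13, 6), (s, 14, 18, 18, 33, 4), (s, 14, 18, 18, 33, 6)}
π[F, C, G, A]: project onto (F, C, G, A) (5 duplicate(s) eliminated) → {(13, 23, 9, r), (2, 8, 9, p), (4, 14, 18, s), (5, 29, 22, d), (6, 14, 18, s), (8, 8, 9, p)}
Selection G ≤ 18: {(13, 23, 9, r), (2, 8, 9, p), (4, 14, 18, s), (6, 14, 18, s), (8, 8, 9, p)}
π[F, G, A]: project onto (F, G, A) → {(13, 9, r), (2, 9, p), (4, 18, s), (6, 18, s), (8, 9, p)}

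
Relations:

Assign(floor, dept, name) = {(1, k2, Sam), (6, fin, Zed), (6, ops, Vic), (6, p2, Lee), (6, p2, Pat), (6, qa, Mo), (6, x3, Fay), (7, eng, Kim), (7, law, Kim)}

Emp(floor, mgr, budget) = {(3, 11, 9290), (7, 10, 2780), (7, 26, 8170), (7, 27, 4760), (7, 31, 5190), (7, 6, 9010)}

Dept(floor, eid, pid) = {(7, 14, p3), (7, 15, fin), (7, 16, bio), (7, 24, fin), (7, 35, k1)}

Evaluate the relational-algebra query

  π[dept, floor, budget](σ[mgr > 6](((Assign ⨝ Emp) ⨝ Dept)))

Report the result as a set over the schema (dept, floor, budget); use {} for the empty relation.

{(eng, 7, 2780), (eng, 7, 4760), (eng, 7, 5190), (eng, 7, 8170), (law, 7, 2780), (law, 7, 4760), (law, 7, 5190), (law, 7, 8170)}

Joining Assign and Emp on floor yields {(7, eng, Kim, 10, 2780), (7, eng, Kim, 26, 8170), (7, eng, Kim, 27, 4760), (7, eng, Kim, 31, 5190), (7, eng, Kim, 6, 9010), (7, law, Kim, 10, 2780), (7, law, Kim, 26, 8170), (7, law, Kim, 27, 4760), (7, law, Kim, 31, 5190), (7, law, Kim, 6, 9010)}.
Joining (Assign ⨝ Emp) and Dept on floor yields {(7, eng, Kim, 10, 2780, 14, p3), (7, eng, Kim, 10, 2780, 15, fin), (7, eng, Kim, 10, 2780, 16, bio), (7, eng, Kim, 10, 2780, 24, fin), (7, eng, Kim, 10, 2780, 35, k1), (7, eng, Kim, 26, 8170, 14, p3), (7, eng, Kim, 26, 8170, 15, fin), (7, eng, Kim, 26, 8170, 16, bio), (7, eng, Kim, 26, 8170, 24, fin), (7, eng, Kim, 26, 8170, 35, k1), (7, eng, Kim, 27, 4760, 14, p3), (7, eng, Kim, 27, 4760, 15, fin), (7, eng, Kim, 27, 4760, 16, bio), (7, eng, Kim, 27, 4760, 24, fin), (7, eng, Kim, 27, 4760, 35, k1), (7, eng, Kim, 31, 5190, 14, p3), (7, eng, Kim, 31, 5190, 15, fin), (7, eng, Kim, 31, 5190, 16, bio), (7, eng, Kim, 31, 5190, 24, fin), (7, eng, Kim, 31, 5190, 35, k1), (7, eng, Kim, 6, 9010, 14, p3), (7, eng, Kim, 6, 9010, 15, fin), (7, eng, Kim, 6, 9010, 16, bio), (7, eng, Kim, 6, 9010, 24, fin), (7, eng, Kim, 6, 9010, 35, k1), (7, law, Kim, 10, 2780, 14, p3), (7, law, Kim, 10, 2780, 15, fin), (7, law, Kim, 10, 2780, 16, bio), (7, law, Kim, 10, 2780, 24, fin), (7, law, Kim, 10, 2780, 35, k1), (7, law, Kim, 26, 8170, 14, p3), (7, law, Kim, 26, 8170, 15, fin), (7, law, Kim, 26, 8170, 16, bio), (7, law, Kim, 26, 8170, 24, fin), (7, law, Kim, 26, 8170, 35, k1), (7, law, Kim, 27, 4760, 14, p3), (7, law, Kim, 27, 4760, 15, fin), (7, law, Kim, 27, 4760, 16, bio), (7, law, Kim, 27, 4760, 24, fin), (7, law, Kim, 27, 4760, 35, k1), (7, law, Kim, 31, 5190, 14, p3), (7, law, Kim, 31, 5190, 15, fin), (7, law, Kim, 31, 5190, 16, bio), (7, law, Kim, 31, 5190, 24, fin), (7, law, Kim, 31, 5190, 35, k1), (7, law, Kim, 6, 9010, 14, p3), (7, law, Kim, 6, 9010, 15, fin), (7, law, Kim, 6, 9010, 16, bio), (7, law, Kim, 6, 9010, 24, fin), (7, law, Kim, 6, 9010, 35, k1)}.
σ[mgr > 6]: keep tuples satisfying mgr > 6 → {(7, eng, Kim, 10, 2780, 14, p3), (7, eng, Kim, 10, 2780, 15, fin), (7, eng, Kim, 10, 2780, 16, bio), (7, eng, Kim, 10, 2780, 24, fin), (7, eng, Kim, 10, 2780, 35, k1), (7, eng, Kim, 26, 8170, 14, p3), (7, eng, Kim, 26, 8170, 15, fin), (7, eng, Kim, 26, 8170, 16, bio), (7, eng, Kim, 26, 8170, 24, fin), (7, eng, Kim, 26, 8170, 35, k1), (7, eng, Kim, 27, 4760, 14, p3), (7, eng, Kim, 27, 4760, 15, fin), (7, eng, Kim, 27, 4760, 16, bio), (7, eng, Kim, 27, 4760, 24, fin), (7, eng, Kim, 27, 4760, 35, k1), (7, eng, Kim, 31, 5190, 14, p3), (7, eng, Kim, 31, 5190, 15, fin), (7, eng, Kim, 31, 5190, 16, bio), (7, eng, Kim, 31, 5190, 24, fin), (7, eng, Kim, 31, 5190, 35, k1), (7, law, Kim, 10, 2780, 14, p3), (7, law, Kim, 10, 2780, 15, fin), (7, law, Kim, 10, 2780, 16, bio), (7, law, Kim, 10, 2780, 24, fin), (7, law, Kim, 10, 2780, 35, k1), (7, law, Kim, 26, 8170, 14, p3), (7, law, Kim, 26, 8170, 15, fin), (7, law, Kim, 26, 8170, 16, bio), (7, law, Kim, 26, 8170, 24, fin), (7, law, Kim, 26, 8170, 35, k1), (7, law, Kim, 27, 4760, 14, p3), (7, law, Kim, 27, 4760, 15, fin), (7, law, Kim, 27, 4760, 16, bio), (7, law, Kim, 27, 4760, 24, fin), (7, law, Kim, 27, 4760, 35, k1), (7, law, Kim, 31, 5190, 14, p3), (7, law, Kim, 31, 5190, 15, fin), (7, law, Kim, 31, 5190, 16, bio), (7, law, Kim, 31, 5190, 24, fin), (7, law, Kim, 31, 5190, 35, k1)}
Keep only column(s) dept, floor, budget (32 duplicate(s) eliminated): {(eng, 7, 2780), (eng, 7, 4760), (eng, 7, 5190), (eng, 7, 8170), (law, 7, 2780), (law, 7, 4760), (law, 7, 5190), (law, 7, 8170)}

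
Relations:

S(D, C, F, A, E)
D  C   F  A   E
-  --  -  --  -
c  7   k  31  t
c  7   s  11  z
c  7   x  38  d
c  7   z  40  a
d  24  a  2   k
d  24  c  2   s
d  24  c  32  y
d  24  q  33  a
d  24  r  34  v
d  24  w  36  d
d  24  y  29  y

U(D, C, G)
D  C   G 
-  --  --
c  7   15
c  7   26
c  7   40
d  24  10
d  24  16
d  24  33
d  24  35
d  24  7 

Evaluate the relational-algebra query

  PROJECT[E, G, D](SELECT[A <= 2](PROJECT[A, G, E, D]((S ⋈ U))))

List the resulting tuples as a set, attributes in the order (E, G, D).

Joining S and U on D, C yields {(c, 7, k, 31, t, 15), (c, 7, k, 31, t, 26), (c, 7, k, 31, t, 40), (c, 7, s, 11, z, 15), (c, 7, s, 11, z, 26), (c, 7, s, 11, z, 40), (c, 7, x, 38, d, 15), (c, 7, x, 38, d, 26), (c, 7, x, 38, d, 40), (c, 7, z, 40, a, 15), (c, 7, z, 40, a, 26), (c, 7, z, 40, a, 40), (d, 24, a, 2, k, 10), (d, 24, a, 2, k, 16), (d, 24, a, 2, k, 33), (d, 24, a, 2, k, 35), (d, 24, a, 2, k, 7), (d, 24, c, 2, s, 10), (d, 24, c, 2, s, 16), (d, 24, c, 2, s, 33), (d, 24, c, 2, s, 35), (d, 24, c, 2, s, 7), (d, 24, c, 32, y, 10), (d, 24, c, 32, y, 16), (d, 24, c, 32, y, 33), (d, 24, c, 32, y, 35), (d, 24, c, 32, y, 7), (d, 24, q, 33, a, 10), (d, 24, q, 33, a, 16), (d, 24, q, 33, a, 33), (d, 24, q, 33, a, 35), (d, 24, q, 33, a, 7), (d, 24, r, 34, v, 10), (d, 24, r, 34, v, 16), (d, 24, r, 34, v, 33), (d, 24, r, 34, v, 35), (d, 24, r, 34, v, 7), (d, 24, w, 36, d, 10), (d, 24, w, 36, d, 16), (d, 24, w, 36, d, 33), (d, 24, w, 36, d, 35), (d, 24, w, 36, d, 7), (d, 24, y, 29, y, 10), (d, 24, y, 29, y, 16), (d, 24, y, 29, y, 33), (d, 24, y, 29, y, 35), (d, 24, y, 29, y, 7)}.
π_{A, G, E, D} gives {(11, 15, z, c), (11, 26, z, c), (11, 40, z, c), (2, 10, k, d), (2, 10, s, d), (2, 16, k, d), (2, 16, s, d), (2, 33, k, d), (2, 33, s, d), (2, 35, k, d), (2, 35, s, d), (2, 7, k, d), (2, 7, s, d), (29, 10, y, d), (29, 16, y, d), (29, 33, y, d), (29, 35, y, d), (29, 7, y, d), (31, 15, t, c), (31, 26, t, c), (31, 40, t, c), (32, 10, y, d), (32, 16, y, d), (32, 33, y, d), (32, 35, y, d), (32, 7, y, d), (33, 10, a, d), (33, 16, a, d), (33, 33, a, d), (33, 35, a, d), (33, 7, a, d), (34, 10, v, d), (34, 16, v, d), (34, 33, v, d), (34, 35, v, d), (34, 7, v, d), (36, 10, d, d), (36, 16, d, d), (36, 33, d, d), (36, 35, d, d), (36, 7, d, d), (38, 15, d, c), (38, 26, d, c), (38, 40, d, c), (40, 15, a, c), (40, 26, a, c), (40, 40, a, c)}.
Selection A <= 2: {(2, 10, k, d), (2, 10, s, d), (2, 16, k, d), (2, 16, s, d), (2, 33, k, d), (2, 33, s, d), (2, 35, k, d), (2, 35, s, d), (2, 7, k, d), (2, 7, s, d)}
π_{E, G, D} gives {(k, 10, d), (k, 16, d), (k, 33, d), (k, 35, d), (k, 7, d), (s, 10, d), (s, 16, d), (s, 33, d), (s, 35, d), (s, 7, d)}.

{(k, 10, d), (k, 16, d), (k, 33, d), (k, 35, d), (k, 7, d), (s, 10, d), (s, 16, d), (s, 33, d), (s, 35, d), (s, 7, d)}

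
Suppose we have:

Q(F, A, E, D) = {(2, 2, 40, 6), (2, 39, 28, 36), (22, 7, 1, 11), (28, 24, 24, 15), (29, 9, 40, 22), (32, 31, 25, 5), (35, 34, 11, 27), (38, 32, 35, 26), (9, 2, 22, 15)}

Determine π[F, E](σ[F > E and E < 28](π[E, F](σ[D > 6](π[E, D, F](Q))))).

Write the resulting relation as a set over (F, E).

{(22, 1), (28, 24), (35, 11)}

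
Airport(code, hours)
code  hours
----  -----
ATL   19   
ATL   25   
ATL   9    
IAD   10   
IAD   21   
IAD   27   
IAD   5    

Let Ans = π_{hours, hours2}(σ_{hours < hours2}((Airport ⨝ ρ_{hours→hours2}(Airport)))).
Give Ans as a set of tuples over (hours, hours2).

ρ[hours→hours2]: schema becomes (code, hours2); tuples unchanged.
Airport ⋈ ρ_{hours→hours2}(Airport) (natural join on code): {(ATL, 19, 19), (ATL, 19, 25), (ATL, 19, 9), (ATL, 25, 19), (ATL, 25, 25), (ATL, 25, 9), (ATL, 9, 19), (ATL, 9, 25), (ATL, 9, 9), (IAD, 10, 10), (IAD, 10, 21), (IAD, 10, 27), (IAD, 10, 5), (IAD, 21, 10), (IAD, 21, 21), (IAD, 21, 27), (IAD, 21, 5), (IAD, 27, 10), (IAD, 27, 21), (IAD, 27, 27), (IAD, 27, 5), (IAD, 5, 10), (IAD, 5, 21), (IAD, 5, 27), (IAD, 5, 5)}
σ[hours < hours2]: keep tuples satisfying hours < hours2 → {(ATL, 19, 25), (ATL, 9, 19), (ATL, 9, 25), (IAD, 10, 21), (IAD, 10, 27), (IAD, 21, 27), (IAD, 5, 10), (IAD, 5, 21), (IAD, 5, 27)}
π_{hours, hours2} gives {(10, 21), (10, 27), (19, 25), (21, 27), (5, 10), (5, 21), (5, 27), (9, 19), (9, 25)}.

{(10, 21), (10, 27), (19, 25), (21, 27), (5, 10), (5, 21), (5, 27), (9, 19), (9, 25)}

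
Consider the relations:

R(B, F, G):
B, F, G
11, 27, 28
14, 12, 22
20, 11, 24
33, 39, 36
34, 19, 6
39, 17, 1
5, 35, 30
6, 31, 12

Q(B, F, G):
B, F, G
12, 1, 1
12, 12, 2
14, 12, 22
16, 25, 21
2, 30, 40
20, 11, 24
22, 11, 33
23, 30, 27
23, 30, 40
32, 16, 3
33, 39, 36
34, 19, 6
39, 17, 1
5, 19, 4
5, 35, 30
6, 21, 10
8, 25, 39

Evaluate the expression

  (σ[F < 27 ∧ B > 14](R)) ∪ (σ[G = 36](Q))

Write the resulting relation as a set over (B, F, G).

{(20, 11, 24), (33, 39, 36), (34, 19, 6), (39, 17, 1)}

Selection F < 27 ∧ B > 14: {(20, 11, 24), (34, 19, 6), (39, 17, 1)}
Selection G = 36: {(33, 39, 36)}
Union: {(20, 11, 24), (34, 19, 6), (39, 17, 1)} with {(33, 39, 36)} → {(20, 11, 24), (33, 39, 36), (34, 19, 6), (39, 17, 1)}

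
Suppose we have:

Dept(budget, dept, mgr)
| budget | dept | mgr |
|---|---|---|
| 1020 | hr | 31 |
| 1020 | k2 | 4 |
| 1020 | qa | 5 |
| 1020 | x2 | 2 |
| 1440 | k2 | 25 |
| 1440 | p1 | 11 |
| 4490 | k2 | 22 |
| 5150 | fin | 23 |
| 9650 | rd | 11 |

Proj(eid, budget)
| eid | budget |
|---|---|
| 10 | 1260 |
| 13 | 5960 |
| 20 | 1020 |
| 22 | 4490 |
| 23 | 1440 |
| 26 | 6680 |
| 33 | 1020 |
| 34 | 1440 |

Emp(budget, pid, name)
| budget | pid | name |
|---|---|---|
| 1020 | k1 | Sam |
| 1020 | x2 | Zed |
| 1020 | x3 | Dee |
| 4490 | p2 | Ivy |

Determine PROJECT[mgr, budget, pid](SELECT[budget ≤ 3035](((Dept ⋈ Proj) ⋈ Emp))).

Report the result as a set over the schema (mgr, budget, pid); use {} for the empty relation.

{(2, 1020, k1), (2, 1020, x2), (2, 1020, x3), (31, 1020, k1), (31, 1020, x2), (31, 1020, x3), (4, 1020, k1), (4, 1020, x2), (4, 1020, x3), (5, 1020, k1), (5, 1020, x2), (5, 1020, x3)}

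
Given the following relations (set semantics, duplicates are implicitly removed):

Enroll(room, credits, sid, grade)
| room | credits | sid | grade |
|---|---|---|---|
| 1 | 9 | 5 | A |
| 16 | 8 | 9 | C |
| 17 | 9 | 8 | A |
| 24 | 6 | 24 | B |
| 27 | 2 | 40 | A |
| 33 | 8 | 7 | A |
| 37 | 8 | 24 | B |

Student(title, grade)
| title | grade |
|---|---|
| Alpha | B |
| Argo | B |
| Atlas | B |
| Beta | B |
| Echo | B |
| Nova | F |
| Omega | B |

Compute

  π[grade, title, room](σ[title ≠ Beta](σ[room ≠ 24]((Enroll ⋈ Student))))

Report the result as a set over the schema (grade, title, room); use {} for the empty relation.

{(B, Alpha, 37), (B, Argo, 37), (B, Atlas, 37), (B, Echo, 37), (B, Omega, 37)}

Enroll ⋈ Student (natural join on grade): {(24, 6, 24, B, Alpha), (24, 6, 24, B, Argo), (24, 6, 24, B, Atlas), (24, 6, 24, B, Beta), (24, 6, 24, B, Echo), (24, 6, 24, B, Omega), (37, 8, 24, B, Alpha), (37, 8, 24, B, Argo), (37, 8, 24, B, Atlas), (37, 8, 24, B, Beta), (37, 8, 24, B, Echo), (37, 8, 24, B, Omega)}
Selection room ≠ 24: {(37, 8, 24, B, Alpha), (37, 8, 24, B, Argo), (37, 8, 24, B, Atlas), (37, 8, 24, B, Beta), (37, 8, 24, B, Echo), (37, 8, 24, B, Omega)}
Selection title ≠ Beta: {(37, 8, 24, B, Alpha), (37, 8, 24, B, Argo), (37, 8, 24, B, Atlas), (37, 8, 24, B, Echo), (37, 8, 24, B, Omega)}
π[grade, title, room]: project onto (grade, title, room) → {(B, Alpha, 37), (B, Argo, 37), (B, Atlas, 37), (B, Echo, 37), (B, Omega, 37)}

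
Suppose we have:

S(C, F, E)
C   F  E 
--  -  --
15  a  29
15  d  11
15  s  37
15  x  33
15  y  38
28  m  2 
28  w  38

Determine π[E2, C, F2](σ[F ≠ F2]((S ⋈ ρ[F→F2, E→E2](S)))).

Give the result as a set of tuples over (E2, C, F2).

{(11, 15, d), (2, 28, m), (29, 15, a), (33, 15, x), (37, 15, s), (38, 15, y), (38, 28, w)}

ρ[F→F2, E→E2]: schema becomes (C, F2, E2); tuples unchanged.
Joining S and ρ[F→F2, E→E2](S) on C yields {(15, a, 29, a, 29), (15, a, 29, d, 11), (15, a, 29, s, 37), (15, a, 29, x, 33), (15, a, 29, y, 38), (15, d, 11, a, 29), (15, d, 11, d, 11), (15, d, 11, s, 37), (15, d, 11, x, 33), (15, d, 11, y, 38), (15, s, 37, a, 29), (15, s, 37, d, 11), (15, s, 37, s, 37), (15, s, 37, x, 33), (15, s, 37, y, 38), (15, x, 33, a, 29), (15, x, 33, d, 11), (15, x, 33, s, 37), (15, x, 33, x, 33), (15, x, 33, y, 38), (15, y, 38, a, 29), (15, y, 38, d, 11), (15, y, 38, s, 37), (15, y, 38, x, 33), (15, y, 38, y, 38), (28, m, 2, m, 2), (28, m, 2, w, 38), (28, w, 38, m, 2), (28, w, 38, w, 38)}.
σ[F ≠ F2]: keep tuples satisfying F ≠ F2 → {(15, a, 29, d, 11), (15, a, 29, s, 37), (15, a, 29, x, 33), (15, a, 29, y, 38), (15, d, 11, a, 29), (15, d, 11, s, 37), (15, d, 11, x, 33), (15, d, 11, y, 38), (15, s, 37, a, 29), (15, s, 37, d, 11), (15, s, 37, x, 33), (15, s, 37, y, 38), (15, x, 33, a, 29), (15, x, 33, d, 11), (15, x, 33, s, 37), (15, x, 33, y, 38), (15, y, 38, a, 29), (15, y, 38, d, 11), (15, y, 38, s, 37), (15, y, 38, x, 33), (28, m, 2, w, 38), (28, w, 38, m, 2)}
π[E2, C, F2]: project onto (E2, C, F2) (15 duplicate(s) eliminated) → {(11, 15, d), (2, 28, m), (29, 15, a), (33, 15, x), (37, 15, s), (38, 15, y), (38, 28, w)}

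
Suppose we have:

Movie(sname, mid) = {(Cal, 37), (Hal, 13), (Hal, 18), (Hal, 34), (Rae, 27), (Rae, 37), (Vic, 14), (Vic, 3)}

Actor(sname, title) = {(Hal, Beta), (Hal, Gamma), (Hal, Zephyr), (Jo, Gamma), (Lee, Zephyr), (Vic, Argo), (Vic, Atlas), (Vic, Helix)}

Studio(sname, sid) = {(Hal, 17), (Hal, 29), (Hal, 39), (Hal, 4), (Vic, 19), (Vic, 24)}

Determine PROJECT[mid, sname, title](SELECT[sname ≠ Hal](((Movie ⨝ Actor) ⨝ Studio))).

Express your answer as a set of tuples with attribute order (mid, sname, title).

Natural join on sname: {(Hal, 13, Beta), (Hal, 13, Gamma), (Hal, 13, Zephyr), (Hal, 18, Beta), (Hal, 18, Gamma), (Hal, 18, Zephyr), (Hal, 34, Beta), (Hal, 34, Gamma), (Hal, 34, Zephyr), (Vic, 14, Argo), (Vic, 14, Atlas), (Vic, 14, Helix), (Vic, 3, Argo), (Vic, 3, Atlas), (Vic, 3, Helix)}
Natural join on sname: {(Hal, 13, Beta, 17), (Hal, 13, Beta, 29), (Hal, 13, Beta, 39), (Hal, 13, Beta, 4), (Hal, 13, Gamma, 17), (Hal, 13, Gamma, 29), (Hal, 13, Gamma, 39), (Hal, 13, Gamma, 4), (Hal, 13, Zephyr, 17), (Hal, 13, Zephyr, 29), (Hal, 13, Zephyr, 39), (Hal, 13, Zephyr, 4), (Hal, 18, Beta, 17), (Hal, 18, Beta, 29), (Hal, 18, Beta, 39), (Hal, 18, Beta, 4), (Hal, 18, Gamma, 17), (Hal, 18, Gamma, 29), (Hal, 18, Gamma, 39), (Hal, 18, Gamma, 4), (Hal, 18, Zephyr, 17), (Hal, 18, Zephyr, 29), (Hal, 18, Zephyr, 39), (Hal, 18, Zephyr, 4), (Hal, 34, Beta, 17), (Hal, 34, Beta, 29), (Hal, 34, Beta, 39), (Hal, 34, Beta, 4), (Hal, 34, Gamma, 17), (Hal, 34, Gamma, 29), (Hal, 34, Gamma, 39), (Hal, 34, Gamma, 4), (Hal, 34, Zephyr, 17), (Hal, 34, Zephyr, 29), (Hal, 34, Zephyr, 39), (Hal, 34, Zephyr, 4), (Vic, 14, Argo, 19), (Vic, 14, Argo, 24), (Vic, 14, Atlas, 19), (Vic, 14, Atlas, 24), (Vic, 14, Helix, 19), (Vic, 14, Helix, 24), (Vic, 3, Argo, 19), (Vic, 3, Argo, 24), (Vic, 3, Atlas, 19), (Vic, 3, Atlas, 24), (Vic, 3, Helix, 19), (Vic, 3, Helix, 24)}
Selection sname ≠ Hal: {(Vic, 14, Argo, 19), (Vic, 14, Argo, 24), (Vic, 14, Atlas, 19), (Vic, 14, Atlas, 24), (Vic, 14, Helix, 19), (Vic, 14, Helix, 24), (Vic, 3, Argo, 19), (Vic, 3, Argo, 24), (Vic, 3, Atlas, 19), (Vic, 3, Atlas, 24), (Vic, 3, Helix, 19), (Vic, 3, Helix, 24)}
π[mid, sname, title]: project onto (mid, sname, title) (6 duplicate(s) eliminated) → {(14, Vic, Argo), (14, Vic, Atlas), (14, Vic, Helix), (3, Vic, Argo), (3, Vic, Atlas), (3, Vic, Helix)}

{(14, Vic, Argo), (14, Vic, Atlas), (14, Vic, Helix), (3, Vic, Argo), (3, Vic, Atlas), (3, Vic, Helix)}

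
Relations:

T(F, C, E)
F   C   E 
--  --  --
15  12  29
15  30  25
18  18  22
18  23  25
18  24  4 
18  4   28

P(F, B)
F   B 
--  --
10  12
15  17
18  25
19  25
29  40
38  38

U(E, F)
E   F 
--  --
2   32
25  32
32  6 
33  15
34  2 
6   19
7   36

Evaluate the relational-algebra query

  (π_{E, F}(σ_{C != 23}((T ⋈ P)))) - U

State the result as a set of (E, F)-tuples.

{(22, 18), (25, 15), (28, 18), (29, 15), (4, 18)}

Joining T and P on F yields {(15, 12, 29, 17), (15, 30, 25, 17), (18, 18, 22, 25), (18, 23, 25, 25), (18, 24, 4, 25), (18, 4, 28, 25)}.
Filtering on C != 23 leaves {(15, 12, 29, 17), (15, 30, 25, 17), (18, 18, 22, 25), (18, 24, 4, 25), (18, 4, 28, 25)}.
Keep only column(s) E, F: {(22, 18), (25, 15), (28, 18), (29, 15), (4, 18)}
Taking the difference: {(22, 18), (25, 15), (28, 18), (29, 15), (4, 18)}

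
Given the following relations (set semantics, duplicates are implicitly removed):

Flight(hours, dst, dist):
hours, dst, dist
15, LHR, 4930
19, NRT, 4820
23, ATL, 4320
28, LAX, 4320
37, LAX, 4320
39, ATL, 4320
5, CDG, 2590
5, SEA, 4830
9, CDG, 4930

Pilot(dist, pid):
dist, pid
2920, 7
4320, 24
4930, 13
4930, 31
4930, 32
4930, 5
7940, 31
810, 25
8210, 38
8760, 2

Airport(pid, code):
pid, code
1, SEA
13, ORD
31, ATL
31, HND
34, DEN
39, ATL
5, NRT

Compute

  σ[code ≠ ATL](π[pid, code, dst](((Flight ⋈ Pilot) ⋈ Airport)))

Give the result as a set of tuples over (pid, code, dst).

{(13, ORD, CDG), (13, ORD, LHR), (31, HND, CDG), (31, HND, LHR), (5, NRT, CDG), (5, NRT, LHR)}

Joining Flight and Pilot on dist yields {(15, LHR, 4930, 13), (15, LHR, 4930, 31), (15, LHR, 4930, 32), (15, LHR, 4930, 5), (23, ATL, 4320, 24), (28, LAX, 4320, 24), (37, LAX, 4320, 24), (39, ATL, 4320, 24), (9, CDG, 4930, 13), (9, CDG, 4930, 31), (9, CDG, 4930, 32), (9, CDG, 4930, 5)}.
Joining (Flight ⋈ Pilot) and Airport on pid yields {(15, LHR, 4930, 13, ORD), (15, LHR, 4930, 31, ATL), (15, LHR, 4930, 31, HND), (15, LHR, 4930, 5, NRT), (9, CDG, 4930, 13, ORD), (9, CDG, 4930, 31, ATL), (9, CDG, 4930, 31, HND), (9, CDG, 4930, 5, NRT)}.
π_{pid, code, dst} gives {(13, ORD, CDG), (13, ORD, LHR), (31, ATL, CDG), (31, ATL, LHR), (31, HND, CDG), (31, HND, LHR), (5, NRT, CDG), (5, NRT, LHR)}.
Selection code ≠ ATL: {(13, ORD, CDG), (13, ORD, LHR), (31, HND, CDG), (31, HND, LHR), (5, NRT, CDG), (5, NRT, LHR)}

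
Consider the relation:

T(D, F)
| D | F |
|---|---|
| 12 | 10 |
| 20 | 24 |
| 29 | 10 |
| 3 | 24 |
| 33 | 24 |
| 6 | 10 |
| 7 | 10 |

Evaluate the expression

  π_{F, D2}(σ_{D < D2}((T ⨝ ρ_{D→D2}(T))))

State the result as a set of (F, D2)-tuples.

{(10, 12), (10, 29), (10, 7), (24, 20), (24, 33)}

ρ[D→D2]: schema becomes (D2, F); tuples unchanged.
T ⋈ ρ_{D→D2}(T) (natural join on F): {(12, 10, 12), (12, 10, 29), (12, 10, 6), (12, 10, 7), (20, 24, 20), (20, 24, 3), (20, 24, 33), (29, 10, 12), (29, 10, 29), (29, 10, 6), (29, 10, 7), (3, 24, 20), (3, 24, 3), (3, 24, 33), (33, 24, 20), (33, 24, 3), (33, 24, 33), (6, 10, 12), (6, 10, 29), (6, 10, 6), (6, 10, 7), (7, 10, 12), (7, 10, 29), (7, 10, 6), (7, 10, 7)}
Apply σ_{D < D2}; surviving tuples: {(12, 10, 29), (20, 24, 33), (3, 24, 20), (3, 24, 33), (6, 10, 12), (6, 10, 29), (6, 10, 7), (7, 10, 12), (7, 10, 29)}
π[F, D2]: project onto (F, D2) (4 duplicate(s) eliminated) → {(10, 12), (10, 29), (10, 7), (24, 20), (24, 33)}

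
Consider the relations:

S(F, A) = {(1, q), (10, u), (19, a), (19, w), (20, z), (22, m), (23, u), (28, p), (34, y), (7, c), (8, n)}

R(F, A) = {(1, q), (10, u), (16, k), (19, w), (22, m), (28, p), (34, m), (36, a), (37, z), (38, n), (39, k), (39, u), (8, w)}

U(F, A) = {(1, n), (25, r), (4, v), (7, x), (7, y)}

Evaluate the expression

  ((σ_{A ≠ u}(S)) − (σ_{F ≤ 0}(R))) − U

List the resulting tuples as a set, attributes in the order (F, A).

{(1, q), (19, a), (19, w), (20, z), (22, m), (28, p), (34, y), (7, c), (8, n)}

Selection A ≠ u: {(1, q), (19, a), (19, w), (20, z), (22, m), (28, p), (34, y), (7, c), (8, n)}
Selection F ≤ 0: {}
Difference: {(1, q), (19, a), (19, w), (20, z), (22, m), (28, p), (34, y), (7, c), (8, n)} with {} → {(1, q), (19, a), (19, w), (20, z), (22, m), (28, p), (34, y), (7, c), (8, n)}
Difference: {(1, q), (19, a), (19, w), (20, z), (22, m), (28, p), (34, y), (7, c), (8, n)} with {(1, n), (25, r), (4, v), (7, x), (7, y)} → {(1, q), (19, a), (19, w), (20, z), (22, m), (28, p), (34, y), (7, c), (8, n)}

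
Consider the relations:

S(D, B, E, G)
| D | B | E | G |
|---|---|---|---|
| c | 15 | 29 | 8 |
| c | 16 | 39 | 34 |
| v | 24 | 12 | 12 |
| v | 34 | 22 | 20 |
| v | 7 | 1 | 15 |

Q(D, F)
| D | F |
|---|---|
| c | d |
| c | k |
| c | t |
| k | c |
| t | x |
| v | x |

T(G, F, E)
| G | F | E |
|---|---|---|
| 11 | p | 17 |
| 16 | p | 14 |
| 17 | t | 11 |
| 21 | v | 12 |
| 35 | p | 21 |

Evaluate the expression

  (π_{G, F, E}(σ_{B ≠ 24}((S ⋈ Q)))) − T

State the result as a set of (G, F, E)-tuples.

Natural join on D: {(c, 15, 29, 8, d), (c, 15, 29, 8, k), (c, 15, 29, 8, t), (c, 16, 39, 34, d), (c, 16, 39, 34, k), (c, 16, 39, 34, t), (v, 24, 12, 12, x), (v, 34, 22, 20, x), (v, 7, 1, 15, x)}
Selection B ≠ 24: {(c, 15, 29, 8, d), (c, 15, 29, 8, k), (c, 15, 29, 8, t), (c, 16, 39, 34, d), (c, 16, 39, 34, k), (c, 16, 39, 34, t), (v, 34, 22, 20, x), (v, 7, 1, 15, x)}
π_{G, F, E} gives {(15, x, 1), (20, x, 22), (34, d, 39), (34, k, 39), (34, t, 39), (8, d, 29), (8, k, 29), (8, t, 29)}.
Taking the difference: {(15, x, 1), (20, x, 22), (34, d, 39), (34, k, 39), (34, t, 39), (8, d, 29), (8, k, 29), (8, t, 29)}

{(15, x, 1), (20, x, 22), (34, d, 39), (34, k, 39), (34, t, 39), (8, d, 29), (8, k, 29), (8, t, 29)}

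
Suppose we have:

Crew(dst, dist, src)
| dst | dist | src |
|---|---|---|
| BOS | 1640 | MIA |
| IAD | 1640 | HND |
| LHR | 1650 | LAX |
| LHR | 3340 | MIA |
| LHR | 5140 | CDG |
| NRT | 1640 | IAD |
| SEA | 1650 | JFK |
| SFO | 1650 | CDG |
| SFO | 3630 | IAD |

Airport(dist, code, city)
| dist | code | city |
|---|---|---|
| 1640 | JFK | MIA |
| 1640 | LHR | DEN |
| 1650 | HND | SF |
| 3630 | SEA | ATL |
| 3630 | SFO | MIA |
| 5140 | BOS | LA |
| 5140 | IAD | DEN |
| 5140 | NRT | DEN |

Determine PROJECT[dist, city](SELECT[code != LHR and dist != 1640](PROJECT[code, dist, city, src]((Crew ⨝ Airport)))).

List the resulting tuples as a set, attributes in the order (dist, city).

{(1650, SF), (3630, ATL), (3630, MIA), (5140, DEN), (5140, LA)}

Joining Crew and Airport on dist yields {(BOS, 1640, MIA, JFK, MIA), (BOS, 1640, MIA, LHR, DEN), (IAD, 1640, HND, JFK, MIA), (IAD, 1640, HND, LHR, DEN), (LHR, 1650, LAX, HND, SF), (LHR, 5140, CDG, BOS, LA), (LHR, 5140, CDG, IAD, DEN), (LHR, 5140, CDG, NRT, DEN), (NRT, 1640, IAD, JFK, MIA), (NRT, 1640, IAD, LHR, DEN), (SEA, 1650, JFK, HND, SF), (SFO, 1650, CDG, HND, SF), (SFO, 3630, IAD, SEA, ATL), (SFO, 3630, IAD, SFO, MIA)}.
π[code, dist, city, src]: project onto (code, dist, city, src) → {(BOS, 5140, LA, CDG), (HND, 1650, SF, CDG), (HND, 1650, SF, JFK), (HND, 1650, SF, LAX), (IAD, 5140, DEN, CDG), (JFK, 1640, MIA, HND), (JFK, 1640, MIA, IAD), (JFK, 1640, MIA, MIA), (LHR, 1640, DEN, HND), (LHR, 1640, DEN, IAD), (LHR, 1640, DEN, MIA), (NRT, 5140, DEN, CDG), (SEA, 3630, ATL, IAD), (SFO, 3630, MIA, IAD)}
σ[code != LHR and dist != 1640]: keep tuples satisfying code != LHR and dist != 1640 → {(BOS, 5140, LA, CDG), (HND, 1650, SF, CDG), (HND, 1650, SF, JFK), (HND, 1650, SF, LAX), (IAD, 5140, DEN, CDG), (NRT, 5140, DEN, CDG), (SEA, 3630, ATL, IAD), (SFO, 3630, MIA, IAD)}
π[dist, city]: project onto (dist, city) (3 duplicate(s) eliminated) → {(1650, SF), (3630, ATL), (3630, MIA), (5140, DEN), (5140, LA)}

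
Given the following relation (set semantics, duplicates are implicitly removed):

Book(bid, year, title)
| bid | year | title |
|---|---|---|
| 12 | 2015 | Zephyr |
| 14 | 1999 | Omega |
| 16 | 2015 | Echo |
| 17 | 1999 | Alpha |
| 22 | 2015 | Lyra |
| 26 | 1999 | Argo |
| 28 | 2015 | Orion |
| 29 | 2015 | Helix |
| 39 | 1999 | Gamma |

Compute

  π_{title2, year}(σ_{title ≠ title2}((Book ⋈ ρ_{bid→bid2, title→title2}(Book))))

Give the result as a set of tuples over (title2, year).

{(Alpha, 1999), (Argo, 1999), (Echo, 2015), (Gamma, 1999), (Helix, 2015), (Lyra, 2015), (Omega, 1999), (Orion, 2015), (Zephyr, 2015)}

ρ[bid→bid2, title→title2]: schema becomes (bid2, year, title2); tuples unchanged.
Book ⋈ ρ_{bid→bid2, title→title2}(Book) (natural join on year): {(12, 2015, Zephyr, 12, Zephyr), (12, 2015, Zephyr, 16, Echo), (12, 2015, Zephyr, 22, Lyra), (12, 2015, Zephyr, 28, Orion), (12, 2015, Zephyr, 29, Helix), (14, 1999, Omega, 14, Omega), (14, 1999, Omega, 17, Alpha), (14, 1999, Omega, 26, Argo), (14, 1999, Omega, 39, Gamma), (16, 2015, Echo, 12, Zephyr), (16, 2015, Echo, 16, Echo), (16, 2015, Echo, 22, Lyra), (16, 2015, Echo, 28, Orion), (16, 2015, Echo, 29, Helix), (17, 1999, Alpha, 14, Omega), (17, 1999, Alpha, 17, Alpha), (17, 1999, Alpha, 26, Argo), (17, 1999, Alpha, 39, Gamma), (22, 2015, Lyra, 12, Zephyr), (22, 2015, Lyra, 16, Echo), (22, 2015, Lyra, 22, Lyra), (22, 2015, Lyra, 28, Orion), (22, 2015, Lyra, 29, Helix), (26, 1999, Argo, 14, Omega), (26, 1999, Argo, 17, Alpha), (26, 1999, Argo, 26, Argo), (26, 1999, Argo, 39, Gamma), (28, 2015, Orion, 12, Zephyr), (28, 2015, Orion, 16, Echo), (28, 2015, Orion, 22, Lyra), (28, 2015, Orion, 28, Orion), (28, 2015, Orion, 29, Helix), (29, 2015, Helix, 12, Zephyr), (29, 2015, Helix, 16, Echo), (29, 2015, Helix, 22, Lyra), (29, 2015, Helix, 28, Orion), (29, 2015, Helix, 29, Helix), (39, 1999, Gamma, 14, Omega), (39, 1999, Gamma, 17, Alpha), (39, 1999, Gamma, 26, Argo), (39, 1999, Gamma, 39, Gamma)}
Apply σ_{title ≠ title2}; surviving tuples: {(12, 2015, Zephyr, 16, Echo), (12, 2015, Zephyr, 22, Lyra), (12, 2015, Zephyr, 28, Orion), (12, 2015, Zephyr, 29, Helix), (14, 1999, Omega, 17, Alpha), (14, 1999, Omega, 26, Argo), (14, 1999, Omega, 39, Gamma), (16, 2015, Echo, 12, Zephyr), (16, 2015, Echo, 22, Lyra), (16, 2015, Echo, 28, Orion), (16, 2015, Echo, 29, Helix), (17, 1999, Alpha, 14, Omega), (17, 1999, Alpha, 26, Argo), (17, 1999, Alpha, 39, Gamma), (22, 2015, Lyra, 12, Zephyr), (22, 2015, Lyra, 16, Echo), (22, 2015, Lyra, 28, Orion), (22, 2015, Lyra, 29, Helix), (26, 1999, Argo, 14, Omega), (26, 1999, Argo, 17, Alpha), (26, 1999, Argo, 39, Gamma), (28, 2015, Orion, 12, Zephyr), (28, 2015, Orion, 16, Echo), (28, 2015, Orion, 22, Lyra), (28, 2015, Orion, 29, Helix), (29, 2015, Helix, 12, Zephyr), (29, 2015, Helix, 16, Echo), (29, 2015, Helix, 22, Lyra), (29, 2015, Helix, 28, Orion), (39, 1999, Gamma, 14, Omega), (39, 1999, Gamma, 17, Alpha), (39, 1999, Gamma, 26, Argo)}
Projecting to title2, year (23 duplicate(s) eliminated): {(Alpha, 1999), (Argo, 1999), (Echo, 2015), (Gamma, 1999), (Helix, 2015), (Lyra, 2015), (Omega, 1999), (Orion, 2015), (Zephyr, 2015)}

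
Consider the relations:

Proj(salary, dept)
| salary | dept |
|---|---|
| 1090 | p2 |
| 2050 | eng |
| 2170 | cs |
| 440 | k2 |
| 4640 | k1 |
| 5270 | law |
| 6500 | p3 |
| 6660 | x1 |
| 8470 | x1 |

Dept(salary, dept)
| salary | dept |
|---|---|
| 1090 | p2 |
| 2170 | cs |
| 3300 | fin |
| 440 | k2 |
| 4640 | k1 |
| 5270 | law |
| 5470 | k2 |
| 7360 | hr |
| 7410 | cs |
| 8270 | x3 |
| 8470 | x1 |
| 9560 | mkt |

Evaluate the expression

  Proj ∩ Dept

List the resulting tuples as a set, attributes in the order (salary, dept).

{(1090, p2), (2170, cs), (440, k2), (4640, k1), (5270, law), (8470, x1)}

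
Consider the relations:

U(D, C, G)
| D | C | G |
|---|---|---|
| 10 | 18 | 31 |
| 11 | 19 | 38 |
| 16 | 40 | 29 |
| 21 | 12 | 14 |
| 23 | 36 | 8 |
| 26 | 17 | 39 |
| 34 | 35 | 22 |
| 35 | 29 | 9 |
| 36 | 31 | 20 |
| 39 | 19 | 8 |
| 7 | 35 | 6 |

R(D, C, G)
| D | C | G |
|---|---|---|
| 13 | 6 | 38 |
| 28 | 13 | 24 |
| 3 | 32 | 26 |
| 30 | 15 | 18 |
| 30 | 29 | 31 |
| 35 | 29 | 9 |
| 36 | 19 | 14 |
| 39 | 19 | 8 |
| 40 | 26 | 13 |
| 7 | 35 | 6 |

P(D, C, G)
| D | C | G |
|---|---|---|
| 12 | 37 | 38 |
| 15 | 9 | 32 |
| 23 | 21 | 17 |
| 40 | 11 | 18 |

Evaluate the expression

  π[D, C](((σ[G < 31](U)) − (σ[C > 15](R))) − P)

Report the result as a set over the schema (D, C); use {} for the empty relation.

Filtering on G < 31 leaves {(16, 40, 29), (21, 12, 14), (23, 36, 8), (34, 35, 22), (35, 29, 9), (36, 31, 20), (39, 19, 8), (7, 35, 6)}.
Filtering on C > 15 leaves {(3, 32, 26), (30, 29, 31), (35, 29, 9), (36, 19, 14), (39, 19, 8), (40, 26, 13), (7, 35, 6)}.
Difference: {(16, 40, 29), (21, 12, 14), (23, 36, 8), (34, 35, 22), (35, 29, 9), (36, 31, 20), (39, 19, 8), (7, 35, 6)} with {(3, 32, 26), (30, 29, 31), (35, 29, 9), (36, 19, 14), (39, 19, 8), (40, 26, 13), (7, 35, 6)} → {(16, 40, 29), (21, 12, 14), (23, 36, 8), (34, 35, 22), (36, 31, 20)}
Difference: {(16, 40, 29), (21, 12, 14), (23, 36, 8), (34, 35, 22), (36, 31, 20)} with {(12, 37, 38), (15, 9, 32), (23, 21, 17), (40, 11, 18)} → {(16, 40, 29), (21, 12, 14), (23, 36, 8), (34, 35, 22), (36, 31, 20)}
Projecting to D, C: {(16, 40), (21, 12), (23, 36), (34, 35), (36, 31)}

{(16, 40), (21, 12), (23, 36), (34, 35), (36, 31)}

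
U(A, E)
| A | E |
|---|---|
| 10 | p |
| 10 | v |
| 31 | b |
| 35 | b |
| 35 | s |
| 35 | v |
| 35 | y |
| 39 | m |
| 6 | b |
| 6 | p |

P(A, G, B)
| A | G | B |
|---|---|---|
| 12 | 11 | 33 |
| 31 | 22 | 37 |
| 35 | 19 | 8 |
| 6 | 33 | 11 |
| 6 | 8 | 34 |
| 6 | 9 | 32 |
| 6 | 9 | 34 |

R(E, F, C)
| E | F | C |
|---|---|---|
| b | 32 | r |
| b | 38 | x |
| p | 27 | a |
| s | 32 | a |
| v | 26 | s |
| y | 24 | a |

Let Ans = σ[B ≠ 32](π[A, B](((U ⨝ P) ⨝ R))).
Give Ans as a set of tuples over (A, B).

{(31, 37), (35, 8), (6, 11), (6, 34)}

U ⋈ P (natural join on A): {(31, b, 22, 37), (35, b, 19, 8), (35, s, 19, 8), (35, v, 19, 8), (35, y, 19, 8), (6, b, 33, 11), (6, b, 8, 34), (6, b, 9, 32), (6, b, 9, 34), (6, p, 33, 11), (6, p, 8, 34), (6, p, 9, 32), (6, p, 9, 34)}
(U ⨝ P) ⋈ R (natural join on E): {(31, b, 22, 37, 32, r), (31, b, 22, 37, 38, x), (35, b, 19, 8, 32, r), (35, b, 19, 8, 38, x), (35, s, 19, 8, 32, a), (35, v, 19, 8, 26, s), (35, y, 19, 8, 24, a), (6, b, 33, 11, 32, r), (6, b, 33, 11, 38, x), (6, b, 8, 34, 32, r), (6, b, 8, 34, 38, x), (6, b, 9, 32, 32, r), (6, b, 9, 32, 38, x), (6, b, 9, 34, 32, r), (6, b, 9, 34, 38, x), (6, p, 33, 11, 27, a), (6, p, 8, 34, 27, a), (6, p, 9, 32, 27, a), (6, p, 9, 34, 27, a)}
Keep only column(s) A, B (14 duplicate(s) eliminated): {(31, 37), (35, 8), (6, 11), (6, 32), (6, 34)}
σ[B ≠ 32]: keep tuples satisfying B ≠ 32 → {(31, 37), (35, 8), (6, 11), (6, 34)}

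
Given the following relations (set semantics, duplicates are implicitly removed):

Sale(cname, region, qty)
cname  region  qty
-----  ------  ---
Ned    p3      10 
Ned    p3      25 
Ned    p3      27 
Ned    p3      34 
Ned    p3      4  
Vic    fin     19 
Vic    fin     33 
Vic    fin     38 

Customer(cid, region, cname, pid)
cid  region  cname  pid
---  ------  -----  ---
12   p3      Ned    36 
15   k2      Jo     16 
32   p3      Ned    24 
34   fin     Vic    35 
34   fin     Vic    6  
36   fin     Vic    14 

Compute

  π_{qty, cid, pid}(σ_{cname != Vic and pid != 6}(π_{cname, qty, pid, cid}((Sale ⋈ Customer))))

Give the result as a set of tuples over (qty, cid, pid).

Sale ⋈ Customer (natural join on cname, region): {(Ned, p3, 10, 12, 36), (Ned, p3, 10, 32, 24), (Ned, p3, 25, 12, 36), (Ned, p3, 25, 32, 24), (Ned, p3, 27, 12, 36), (Ned, p3, 27, 32, 24), (Ned, p3, 34, 12, 36), (Ned, p3, 34, 32, 24), (Ned, p3, 4, 12, 36), (Ned, p3, 4, 32, 24), (Vic, fin, 19, 34, 35), (Vic, fin, 19, 34, 6), (Vic, fin, 19, 36, 14), (Vic, fin, 33, 34, 35), (Vic, fin, 33, 34, 6), (Vic, fin, 33, 36, 14), (Vic, fin, 38, 34, 35), (Vic, fin, 38, 34, 6), (Vic, fin, 38, 36, 14)}
π[cname, qty, pid, cid]: project onto (cname, qty, pid, cid) → {(Ned, 10, 24, 32), (Ned, 10, 36, 12), (Ned, 25, 24, 32), (Ned, 25, 36, 12), (Ned, 27, 24, 32), (Ned, 27, 36, 12), (Ned, 34, 24, 32), (Ned, 34, 36, 12), (Ned, 4, 24, 32), (Ned, 4, 36, 12), (Vic, 19, 14, 36), (Vic, 19, 35, 34), (Vic, 19, 6, 34), (Vic, 33, 14, 36), (Vic, 33, 35, 34), (Vic, 33, 6, 34), (Vic, 38, 14, 36), (Vic, 38, 35, 34), (Vic, 38, 6, 34)}
σ[cname != Vic and pid != 6]: keep tuples satisfying cname != Vic and pid != 6 → {(Ned, 10, 24, 32), (Ned, 10, 36, 12), (Ned, 25, 24, 32), (Ned, 25, 36, 12), (Ned, 27, 24, 32), (Ned, 27, 36, 12), (Ned, 34, 24, 32), (Ned, 34, 36, 12), (Ned, 4, 24, 32), (Ned, 4, 36, 12)}
π[qty, cid, pid]: project onto (qty, cid, pid) → {(10, 12, 36), (10, 32, 24), (25, 12, 36), (25, 32, 24), (27, 12, 36), (27, 32, 24), (34, 12, 36), (34, 32, 24), (4, 12, 36), (4, 32, 24)}

{(10, 12, 36), (10, 32, 24), (25, 12, 36), (25, 32, 24), (27, 12, 36), (27, 32, 24), (34, 12, 36), (34, 32, 24), (4, 12, 36), (4, 32, 24)}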